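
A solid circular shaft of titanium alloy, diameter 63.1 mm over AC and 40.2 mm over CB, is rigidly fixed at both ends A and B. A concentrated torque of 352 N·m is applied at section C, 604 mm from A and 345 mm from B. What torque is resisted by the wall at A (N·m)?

273 N·m

Compatibility: T_A·a/J_AC = T_B·b/J_CB with T_A + T_B = T₀.
J_AC = 1.56×10^-6 m⁴, J_CB = 2.56×10^-7 m⁴, so T_A = T₀·(J_AC/a)/((J_AC/a)+(J_CB/b)) = 273.2 N·m, T_B = 78.79 N·m.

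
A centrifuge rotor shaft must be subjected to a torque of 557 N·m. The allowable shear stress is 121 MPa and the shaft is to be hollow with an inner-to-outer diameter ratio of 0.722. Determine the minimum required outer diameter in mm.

31.8 mm

For a hollow shaft with d_i/d_o = 0.722: τ_max = 16T/(π d_o³ (1−k⁴)), so d_o = [16T/(π τ_allow (1−k⁴))]^(1/3) = [16·557.0/(π·1.21×10^8·0.7283)]^(1/3) = 0.03181 m.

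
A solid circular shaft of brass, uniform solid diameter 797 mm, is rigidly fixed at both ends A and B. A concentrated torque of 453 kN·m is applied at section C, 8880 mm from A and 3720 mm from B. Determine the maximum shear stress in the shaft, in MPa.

3.21 MPa

With uniform GJ and both ends fixed, compatibility θ_AC = θ_CB gives T_A·a = T_B·b, together with T_A + T_B = T₀.
T_A = T₀·b/(a+b) = 453000·3720/12600 = 133700 N·m; T_B = 319300 N·m.
τ in each portion: τ_AC = 1.35×10^6 Pa, τ_CB = 3.21×10^6 Pa; maximum is in CB.
τ_max = T_CB·r/J = 319300·0.399/0.0396 = 3.212×10^6 Pa.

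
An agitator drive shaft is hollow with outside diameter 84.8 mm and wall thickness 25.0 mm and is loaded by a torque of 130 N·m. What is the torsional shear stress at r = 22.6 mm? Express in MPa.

0.596 MPa

J = π(d_o⁴ − d_i⁴)/32 = π(0.0848⁴ − 0.0348⁴)/32 = 4.933×10^-6 m⁴.
Shear stress varies linearly with radius: τ = T·r/J = 130.0 × 0.0226 / 4.933×10^-6 = 5.956×10^5 Pa.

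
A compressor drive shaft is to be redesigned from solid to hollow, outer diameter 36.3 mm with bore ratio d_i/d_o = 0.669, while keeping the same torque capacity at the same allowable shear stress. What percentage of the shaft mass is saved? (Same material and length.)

Equal τ_max and T ⇒ the solid shaft needs d_s³ = d_o³(1−k⁴), so d_s = 36.3·(1−0.669⁴)^(1/3) = 33.69 mm.
Area ratio A_h/A_s = d_o²(1−k²)/d_s² = (1−k²)/(1−k⁴)^(2/3) = 0.6412.
Mass saving = 1 − 0.6412 = 35.9 %.

35.9 %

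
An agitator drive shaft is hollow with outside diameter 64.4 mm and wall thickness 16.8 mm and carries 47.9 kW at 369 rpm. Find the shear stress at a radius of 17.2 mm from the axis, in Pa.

1.33e7 Pa

ω = 2π·369/60 = 38.64 rad/s, so T = P/ω = 47.9×10³ / 38.64 = 1240 N·m.
J = π(d_o⁴ − d_i⁴)/32 = π(0.0644⁴ − 0.0308⁴)/32 = 1.600×10^-6 m⁴.
Shear stress varies linearly with radius: τ = T·r/J = 1240 × 0.0172 / 1.600×10^-6 = 1.332×10^7 Pa.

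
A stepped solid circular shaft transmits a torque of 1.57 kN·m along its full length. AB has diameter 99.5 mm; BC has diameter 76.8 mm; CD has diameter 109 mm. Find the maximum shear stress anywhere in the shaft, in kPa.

17700 kPa

Under the same torque, τ_max = 16T/(πd³) is largest where d is smallest — segment BC (d = 76.8 mm).
τ_max = 16·1570/(π·(0.0768)³) = 1.765×10^7 Pa.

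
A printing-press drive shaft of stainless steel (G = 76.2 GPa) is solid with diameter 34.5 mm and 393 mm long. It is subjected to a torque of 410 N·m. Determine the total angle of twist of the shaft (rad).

0.0152 rad

J = πd⁴/32 = π(0.0345)⁴/32 = 1.391×10^-7 m⁴.
θ = T·L/(G·J) = 410.0 × 0.393 / (76.2×10⁹ × 1.391×10^-7) = 0.01520 rad.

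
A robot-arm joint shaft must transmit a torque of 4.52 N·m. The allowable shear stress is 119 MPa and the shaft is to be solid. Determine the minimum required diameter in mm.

5.78 mm

For a solid shaft τ_max = 16T/(πd³), so d = (16T/(π τ_allow))^(1/3) = (16·4.520/(π·1.19×10^8))^(1/3) = 0.005783 m.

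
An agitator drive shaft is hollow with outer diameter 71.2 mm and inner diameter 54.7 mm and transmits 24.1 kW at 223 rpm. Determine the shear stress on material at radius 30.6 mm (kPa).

ω = 2π·223/60 = 23.35 rad/s, so T = P/ω = 24.1×10³ / 23.35 = 1032 N·m.
J = π(d_o⁴ − d_i⁴)/32 = π(0.0712⁴ − 0.0547⁴)/32 = 1.644×10^-6 m⁴.
Shear stress varies linearly with radius: τ = T·r/J = 1032 × 0.0306 / 1.644×10^-6 = 1.921×10^7 Pa.

19200 kPa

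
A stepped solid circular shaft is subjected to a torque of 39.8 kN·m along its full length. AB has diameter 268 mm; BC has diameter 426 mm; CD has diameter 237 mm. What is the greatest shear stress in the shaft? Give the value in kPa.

Under the same torque, τ_max = 16T/(πd³) is largest where d is smallest — segment CD (d = 237 mm).
τ_max = 16·39800/(π·(0.237)³) = 1.523×10^7 Pa.

15200 kPa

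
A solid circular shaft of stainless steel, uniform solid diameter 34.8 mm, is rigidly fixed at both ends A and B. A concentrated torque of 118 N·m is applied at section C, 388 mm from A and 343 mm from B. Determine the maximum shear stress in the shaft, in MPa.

With uniform GJ and both ends fixed, compatibility θ_AC = θ_CB gives T_A·a = T_B·b, together with T_A + T_B = T₀.
T_A = T₀·b/(a+b) = 118.0·343/731.0 = 55.37 N·m; T_B = 62.63 N·m.
τ in each portion: τ_AC = 6.69×10^6 Pa, τ_CB = 7.57×10^6 Pa; maximum is in CB.
τ_max = T_CB·r/J = 62.63·0.0174/1.44×10^-7 = 7.569×10^6 Pa.

7.57 MPa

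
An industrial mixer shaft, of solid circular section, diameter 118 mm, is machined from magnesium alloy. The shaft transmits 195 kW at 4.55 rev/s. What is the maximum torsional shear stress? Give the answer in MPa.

21.1 MPa

ω = 2π·4.55 = 28.59 rad/s, so T = P/ω = 195×10³ / 28.59 = 6821 N·m.
J = πd⁴/32 = π(0.118)⁴/32 = 1.903×10^-5 m⁴.
τ_max = T·r/J = 6821 × 0.0590 / 1.903×10^-5 = 2.114×10^7 Pa.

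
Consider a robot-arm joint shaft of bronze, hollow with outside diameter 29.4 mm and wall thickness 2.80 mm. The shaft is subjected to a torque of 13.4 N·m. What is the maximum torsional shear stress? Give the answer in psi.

J = π(d_o⁴ − d_i⁴)/32 = π(0.0294⁴ − 0.0238⁴)/32 = 4.185×10^-8 m⁴.
τ_max = T·r/J = 13.40 × 0.0147 / 4.185×10^-8 = 4.707×10^6 Pa.

683 psi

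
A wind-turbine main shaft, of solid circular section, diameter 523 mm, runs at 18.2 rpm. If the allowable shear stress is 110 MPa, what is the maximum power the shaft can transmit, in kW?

J = πd⁴/32 = π(0.523)⁴/32 = 7.345×10^-3 m⁴.
T_max = τ_allow·J/r = 1.10×10^8 × 7.345×10^-3 / 0.262 = 3.090e6 N·m.
ω = 2π·18.2/60 = 1.906 rad/s, so P_max = T_max·ω = 5.889×10^6 W.

5890 kW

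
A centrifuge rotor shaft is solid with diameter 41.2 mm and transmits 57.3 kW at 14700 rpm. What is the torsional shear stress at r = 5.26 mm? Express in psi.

100 psi

ω = 2π·14700/60 = 1539 rad/s, so T = P/ω = 57.3×10³ / 1539 = 37.22 N·m.
J = πd⁴/32 = π(0.0412)⁴/32 = 2.829×10^-7 m⁴.
Shear stress varies linearly with radius: τ = T·r/J = 37.22 × 0.00526 / 2.829×10^-7 = 6.922×10^5 Pa.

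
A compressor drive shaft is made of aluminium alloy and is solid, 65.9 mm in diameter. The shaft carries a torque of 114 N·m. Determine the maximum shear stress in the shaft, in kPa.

2030 kPa

J = πd⁴/32 = π(0.0659)⁴/32 = 1.852×10^-6 m⁴.
τ_max = T·r/J = 114.0 × 0.0330 / 1.852×10^-6 = 2.029×10^6 Pa.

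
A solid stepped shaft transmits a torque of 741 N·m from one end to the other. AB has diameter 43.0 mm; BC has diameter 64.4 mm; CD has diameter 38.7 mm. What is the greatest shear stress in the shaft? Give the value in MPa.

65.1 MPa

Under the same torque, τ_max = 16T/(πd³) is largest where d is smallest — segment CD (d = 38.7 mm).
τ_max = 16·741.0/(π·(0.0387)³) = 6.511×10^7 Pa.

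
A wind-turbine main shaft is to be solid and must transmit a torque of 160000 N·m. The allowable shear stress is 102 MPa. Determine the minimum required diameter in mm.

200 mm

For a solid shaft τ_max = 16T/(πd³), so d = (16T/(π τ_allow))^(1/3) = (16·160000/(π·1.02×10^8))^(1/3) = 0.1999 m.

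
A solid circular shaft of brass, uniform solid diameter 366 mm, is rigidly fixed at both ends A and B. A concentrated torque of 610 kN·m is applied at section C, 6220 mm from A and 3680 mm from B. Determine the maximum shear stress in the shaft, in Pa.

3.98e7 Pa

With uniform GJ and both ends fixed, compatibility θ_AC = θ_CB gives T_A·a = T_B·b, together with T_A + T_B = T₀.
T_A = T₀·b/(a+b) = 610000·3680/9900 = 226700 N·m; T_B = 383300 N·m.
τ in each portion: τ_AC = 2.36×10^7 Pa, τ_CB = 3.98×10^7 Pa; maximum is in CB.
τ_max = T_CB·r/J = 383300·0.183/1.76×10^-3 = 3.981×10^7 Pa.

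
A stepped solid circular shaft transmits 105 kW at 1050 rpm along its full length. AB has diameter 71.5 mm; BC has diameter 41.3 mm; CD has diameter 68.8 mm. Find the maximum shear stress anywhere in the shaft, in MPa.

ω = 2π·1050/60 = 110.0 rad/s, so T = P/ω = 105×10³ / 110.0 = 954.9 N·m.
Under the same torque, τ_max = 16T/(πd³) is largest where d is smallest — segment BC (d = 41.3 mm).
τ_max = 16·954.9/(π·(0.0413)³) = 6.904×10^7 Pa.

69.0 MPa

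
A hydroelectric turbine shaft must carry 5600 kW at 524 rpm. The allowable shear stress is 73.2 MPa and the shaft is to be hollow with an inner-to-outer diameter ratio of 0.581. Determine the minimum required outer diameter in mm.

200 mm

ω = 2π·524/60 = 54.87 rad/s, so T = P/ω = 5600×10³ / 54.87 = 102100 N·m.
For a hollow shaft with d_i/d_o = 0.581: τ_max = 16T/(π d_o³ (1−k⁴)), so d_o = [16T/(π τ_allow (1−k⁴))]^(1/3) = [16·102100/(π·7.32×10^7·0.8861)]^(1/3) = 0.2001 m.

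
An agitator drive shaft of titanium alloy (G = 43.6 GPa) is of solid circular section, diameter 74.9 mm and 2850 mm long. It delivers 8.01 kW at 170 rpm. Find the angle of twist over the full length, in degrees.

0.545°

ω = 2π·170/60 = 17.80 rad/s, so T = P/ω = 8.01×10³ / 17.80 = 449.9 N·m.
J = πd⁴/32 = π(0.0749)⁴/32 = 3.090×10^-6 m⁴.
θ = T·L/(G·J) = 449.9 × 2.85 / (43.6×10⁹ × 3.090×10^-6) = 9.519×10^-3 rad.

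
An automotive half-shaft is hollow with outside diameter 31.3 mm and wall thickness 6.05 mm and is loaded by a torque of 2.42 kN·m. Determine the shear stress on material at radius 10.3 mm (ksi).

44.7 ksi

J = π(d_o⁴ − d_i⁴)/32 = π(0.0313⁴ − 0.0192⁴)/32 = 8.089×10^-8 m⁴.
Shear stress varies linearly with radius: τ = T·r/J = 2420 × 0.0103 / 8.089×10^-8 = 3.082×10^8 Pa.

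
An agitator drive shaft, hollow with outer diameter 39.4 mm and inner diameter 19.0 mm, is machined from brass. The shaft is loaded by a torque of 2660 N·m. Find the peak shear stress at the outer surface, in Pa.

J = π(d_o⁴ − d_i⁴)/32 = π(0.0394⁴ − 0.0190⁴)/32 = 2.238×10^-7 m⁴.
τ_max = T·r/J = 2660 × 0.0197 / 2.238×10^-7 = 2.342×10^8 Pa.

2.34e8 Pa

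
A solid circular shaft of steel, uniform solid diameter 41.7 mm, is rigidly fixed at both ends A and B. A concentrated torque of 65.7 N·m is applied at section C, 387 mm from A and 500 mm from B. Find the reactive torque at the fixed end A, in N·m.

37.0 N·m

With uniform GJ and both ends fixed, compatibility θ_AC = θ_CB gives T_A·a = T_B·b, together with T_A + T_B = T₀.
T_A = T₀·b/(a+b) = 65.70·500/887.0 = 37.03 N·m; T_B = 28.67 N·m.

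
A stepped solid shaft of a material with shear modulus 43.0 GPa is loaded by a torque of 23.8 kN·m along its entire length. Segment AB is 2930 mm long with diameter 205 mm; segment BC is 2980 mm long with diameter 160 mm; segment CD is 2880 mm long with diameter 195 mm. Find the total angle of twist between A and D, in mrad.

46.2 mrad

J_AB = π(0.205)⁴/32 = 1.73×10^-4 m⁴; J_BC = π(0.160)⁴/32 = 6.43×10^-5 m⁴; J_CD = π(0.195)⁴/32 = 1.42×10^-4 m⁴.
θ = (T/G)·Σ L_i/J_i = (23800/43.0×10⁹)·(2.93/1.73×10^-4 + 2.98/6.43×10^-5 + 2.88/1.42×10^-4) = 0.04622 rad.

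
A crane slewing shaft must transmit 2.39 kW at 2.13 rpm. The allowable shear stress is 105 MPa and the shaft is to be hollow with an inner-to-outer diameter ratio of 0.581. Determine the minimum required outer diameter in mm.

ω = 2π·2.13/60 = 0.2231 rad/s, so T = P/ω = 2.39×10³ / 0.2231 = 10710 N·m.
For a hollow shaft with d_i/d_o = 0.581: τ_max = 16T/(π d_o³ (1−k⁴)), so d_o = [16T/(π τ_allow (1−k⁴))]^(1/3) = [16·10710/(π·1.05×10^8·0.8861)]^(1/3) = 0.08371 m.

83.7 mm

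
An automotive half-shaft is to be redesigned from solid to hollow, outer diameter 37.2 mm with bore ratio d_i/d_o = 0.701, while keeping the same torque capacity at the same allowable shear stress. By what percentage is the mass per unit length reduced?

38.9 %

Equal τ_max and T ⇒ the solid shaft needs d_s³ = d_o³(1−k⁴), so d_s = 37.2·(1−0.701⁴)^(1/3) = 33.93 mm.
Area ratio A_h/A_s = d_o²(1−k²)/d_s² = (1−k²)/(1−k⁴)^(2/3) = 0.6115.
Mass saving = 1 − 0.6115 = 38.9 %.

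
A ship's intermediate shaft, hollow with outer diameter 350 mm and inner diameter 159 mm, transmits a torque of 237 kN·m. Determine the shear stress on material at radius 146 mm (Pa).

J = π(d_o⁴ − d_i⁴)/32 = π(0.350⁴ − 0.159⁴)/32 = 1.410×10^-3 m⁴.
Shear stress varies linearly with radius: τ = T·r/J = 237000 × 0.146 / 1.410×10^-3 = 2.453×10^7 Pa.

2.45e7 Pa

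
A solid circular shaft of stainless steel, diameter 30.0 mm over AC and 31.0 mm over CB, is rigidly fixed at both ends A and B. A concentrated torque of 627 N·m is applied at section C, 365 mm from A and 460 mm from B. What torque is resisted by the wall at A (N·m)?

329 N·m

Compatibility: T_A·a/J_AC = T_B·b/J_CB with T_A + T_B = T₀.
J_AC = 7.95×10^-8 m⁴, J_CB = 9.07×10^-8 m⁴, so T_A = T₀·(J_AC/a)/((J_AC/a)+(J_CB/b)) = 329.2 N·m, T_B = 297.8 N·m.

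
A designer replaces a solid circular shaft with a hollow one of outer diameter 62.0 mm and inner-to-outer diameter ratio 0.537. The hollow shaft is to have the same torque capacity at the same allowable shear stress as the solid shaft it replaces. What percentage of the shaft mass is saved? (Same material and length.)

Equal τ_max and T ⇒ the solid shaft needs d_s³ = d_o³(1−k⁴), so d_s = 62.0·(1−0.537⁴)^(1/3) = 60.23 mm.
Area ratio A_h/A_s = d_o²(1−k²)/d_s² = (1−k²)/(1−k⁴)^(2/3) = 0.7540.
Mass saving = 1 − 0.7540 = 24.6 %.

24.6 %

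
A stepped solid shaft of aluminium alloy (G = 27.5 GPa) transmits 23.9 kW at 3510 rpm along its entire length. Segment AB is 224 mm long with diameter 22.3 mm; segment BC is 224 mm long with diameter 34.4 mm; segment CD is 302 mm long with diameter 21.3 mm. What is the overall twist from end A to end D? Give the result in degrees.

ω = 2π·3510/60 = 367.6 rad/s, so T = P/ω = 23.9×10³ / 367.6 = 65.02 N·m.
J_AB = π(0.0223)⁴/32 = 2.43×10^-8 m⁴; J_BC = π(0.0344)⁴/32 = 1.37×10^-7 m⁴; J_CD = π(0.0213)⁴/32 = 2.02×10^-8 m⁴.
θ = (T/G)·Σ L_i/J_i = (65.02/27.5×10⁹)·(0.224/2.43×10^-8 + 0.224/1.37×10^-7 + 0.302/2.02×10^-8) = 0.06100 rad.

3.50°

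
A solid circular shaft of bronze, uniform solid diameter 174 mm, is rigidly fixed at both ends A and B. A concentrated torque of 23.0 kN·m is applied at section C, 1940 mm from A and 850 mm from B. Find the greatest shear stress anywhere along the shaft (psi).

2240 psi

With uniform GJ and both ends fixed, compatibility θ_AC = θ_CB gives T_A·a = T_B·b, together with T_A + T_B = T₀.
T_A = T₀·b/(a+b) = 23000·850/2790 = 7007 N·m; T_B = 15990 N·m.
τ in each portion: τ_AC = 6.77×10^6 Pa, τ_CB = 1.55×10^7 Pa; maximum is in CB.
τ_max = T_CB·r/J = 15990·0.0870/9.00×10^-5 = 1.546×10^7 Pa.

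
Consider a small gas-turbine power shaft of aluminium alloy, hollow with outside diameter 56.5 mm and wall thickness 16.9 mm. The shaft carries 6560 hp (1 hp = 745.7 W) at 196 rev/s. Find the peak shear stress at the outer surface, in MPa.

ω = 2π·196 = 1232 rad/s, so T = P/ω = 6560×745.7 / 1232 = 3972 N·m.
J = π(d_o⁴ − d_i⁴)/32 = π(0.0565⁴ − 0.0227⁴)/32 = 9.744×10^-7 m⁴.
τ_max = T·r/J = 3972 × 0.0283 / 9.744×10^-7 = 1.152×10^8 Pa.

115 MPa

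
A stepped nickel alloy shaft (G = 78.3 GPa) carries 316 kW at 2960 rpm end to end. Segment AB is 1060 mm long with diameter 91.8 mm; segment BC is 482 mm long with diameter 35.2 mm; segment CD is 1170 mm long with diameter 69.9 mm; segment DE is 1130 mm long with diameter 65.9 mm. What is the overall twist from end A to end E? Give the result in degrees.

3.33°

ω = 2π·2960/60 = 310.0 rad/s, so T = P/ω = 316×10³ / 310.0 = 1019 N·m.
J_AB = π(0.0918)⁴/32 = 6.97×10^-6 m⁴; J_BC = π(0.0352)⁴/32 = 1.51×10^-7 m⁴; J_CD = π(0.0699)⁴/32 = 2.34×10^-6 m⁴; J_DE = π(0.0659)⁴/32 = 1.85×10^-6 m⁴.
θ = (T/G)·Σ L_i/J_i = (1019/78.3×10⁹)·(1.06/6.97×10^-6 + 0.482/1.51×10^-7 + 1.17/2.34×10^-6 + 1.13/1.85×10^-6) = 0.05806 rad.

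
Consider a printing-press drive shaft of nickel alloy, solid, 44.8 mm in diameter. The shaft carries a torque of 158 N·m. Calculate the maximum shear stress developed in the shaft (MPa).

J = πd⁴/32 = π(0.0448)⁴/32 = 3.955×10^-7 m⁴.
τ_max = T·r/J = 158.0 × 0.0224 / 3.955×10^-7 = 8.949×10^6 Pa.

8.95 MPa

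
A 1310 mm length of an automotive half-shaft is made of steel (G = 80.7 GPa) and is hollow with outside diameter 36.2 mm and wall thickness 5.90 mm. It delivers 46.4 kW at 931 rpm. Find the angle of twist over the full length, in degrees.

ω = 2π·931/60 = 97.49 rad/s, so T = P/ω = 46.4×10³ / 97.49 = 475.9 N·m.
J = π(d_o⁴ − d_i⁴)/32 = π(0.0362⁴ − 0.0244⁴)/32 = 1.338×10^-7 m⁴.
θ = T·L/(G·J) = 475.9 × 1.31 / (80.7×10⁹ × 1.338×10^-7) = 0.05774 rad.

3.31°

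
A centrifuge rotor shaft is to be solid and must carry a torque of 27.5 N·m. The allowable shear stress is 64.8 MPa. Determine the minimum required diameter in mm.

For a solid shaft τ_max = 16T/(πd³), so d = (16T/(π τ_allow))^(1/3) = (16·27.50/(π·6.48×10^7))^(1/3) = 0.01293 m.

12.9 mm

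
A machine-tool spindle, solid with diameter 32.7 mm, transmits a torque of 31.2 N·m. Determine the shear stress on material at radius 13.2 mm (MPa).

J = πd⁴/32 = π(0.0327)⁴/32 = 1.123×10^-7 m⁴.
Shear stress varies linearly with radius: τ = T·r/J = 31.20 × 0.0132 / 1.123×10^-7 = 3.669×10^6 Pa.

3.67 MPa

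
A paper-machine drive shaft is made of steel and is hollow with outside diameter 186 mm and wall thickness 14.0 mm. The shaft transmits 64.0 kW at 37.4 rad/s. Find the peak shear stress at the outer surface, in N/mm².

2.83 N/mm²

ω = 37.4 rad/s, so T = P/ω = 64.0×10³ / 37.40 = 1711 N·m.
J = π(d_o⁴ − d_i⁴)/32 = π(0.186⁴ − 0.158⁴)/32 = 5.632×10^-5 m⁴.
τ_max = T·r/J = 1711 × 0.0930 / 5.632×10^-5 = 2.826×10^6 Pa.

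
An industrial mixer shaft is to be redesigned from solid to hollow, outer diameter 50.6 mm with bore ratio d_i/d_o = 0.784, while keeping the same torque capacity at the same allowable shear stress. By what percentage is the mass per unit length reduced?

47.1 %

Equal τ_max and T ⇒ the solid shaft needs d_s³ = d_o³(1−k⁴), so d_s = 50.6·(1−0.784⁴)^(1/3) = 43.20 mm.
Area ratio A_h/A_s = d_o²(1−k²)/d_s² = (1−k²)/(1−k⁴)^(2/3) = 0.5287.
Mass saving = 1 − 0.5287 = 47.1 %.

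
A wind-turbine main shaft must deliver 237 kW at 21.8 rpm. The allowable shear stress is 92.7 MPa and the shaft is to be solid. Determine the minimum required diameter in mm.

ω = 2π·21.8/60 = 2.283 rad/s, so T = P/ω = 237×10³ / 2.283 = 103800 N·m.
For a solid shaft τ_max = 16T/(πd³), so d = (16T/(π τ_allow))^(1/3) = (16·103800/(π·9.27×10^7))^(1/3) = 0.1787 m.

179 mm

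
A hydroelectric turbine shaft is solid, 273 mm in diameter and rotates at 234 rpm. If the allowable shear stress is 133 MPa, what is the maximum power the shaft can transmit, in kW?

13000 kW

J = πd⁴/32 = π(0.273)⁴/32 = 5.453×10^-4 m⁴.
T_max = τ_allow·J/r = 1.33×10^8 × 5.453×10^-4 / 0.137 = 531300 N·m.
ω = 2π·234/60 = 24.50 rad/s, so P_max = T_max·ω = 1.302×10^7 W.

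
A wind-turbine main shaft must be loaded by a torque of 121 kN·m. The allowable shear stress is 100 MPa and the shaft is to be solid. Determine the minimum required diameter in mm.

For a solid shaft τ_max = 16T/(πd³), so d = (16T/(π τ_allow))^(1/3) = (16·121000/(π·1.00×10^8))^(1/3) = 0.1833 m.

183 mm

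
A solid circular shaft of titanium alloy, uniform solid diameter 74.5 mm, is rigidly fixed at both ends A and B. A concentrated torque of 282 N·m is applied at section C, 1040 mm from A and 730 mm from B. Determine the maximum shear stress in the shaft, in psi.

296 psi

With uniform GJ and both ends fixed, compatibility θ_AC = θ_CB gives T_A·a = T_B·b, together with T_A + T_B = T₀.
T_A = T₀·b/(a+b) = 282.0·730/1770 = 116.3 N·m; T_B = 165.7 N·m.
τ in each portion: τ_AC = 1.43×10^6 Pa, τ_CB = 2.04×10^6 Pa; maximum is in CB.
τ_max = T_CB·r/J = 165.7·0.0372/3.02×10^-6 = 2.041×10^6 Pa.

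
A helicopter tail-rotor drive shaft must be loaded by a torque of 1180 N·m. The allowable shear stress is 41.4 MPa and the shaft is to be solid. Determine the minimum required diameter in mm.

For a solid shaft τ_max = 16T/(πd³), so d = (16T/(π τ_allow))^(1/3) = (16·1180/(π·4.14×10^7))^(1/3) = 0.05256 m.

52.6 mm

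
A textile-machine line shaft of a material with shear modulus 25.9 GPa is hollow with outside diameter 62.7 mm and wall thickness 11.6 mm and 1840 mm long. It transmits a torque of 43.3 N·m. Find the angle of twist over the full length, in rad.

J = π(d_o⁴ − d_i⁴)/32 = π(0.0627⁴ − 0.0395⁴)/32 = 1.278×10^-6 m⁴.
θ = T·L/(G·J) = 43.30 × 1.84 / (25.9×10⁹ × 1.278×10^-6) = 2.406×10^-3 rad.

0.00241 rad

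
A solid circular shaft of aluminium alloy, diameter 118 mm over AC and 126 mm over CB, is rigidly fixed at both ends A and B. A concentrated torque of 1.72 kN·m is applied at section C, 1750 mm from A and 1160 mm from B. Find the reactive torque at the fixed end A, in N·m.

Compatibility: T_A·a/J_AC = T_B·b/J_CB with T_A + T_B = T₀.
J_AC = 1.90×10^-5 m⁴, J_CB = 2.47×10^-5 m⁴, so T_A = T₀·(J_AC/a)/((J_AC/a)+(J_CB/b)) = 580.8 N·m, T_B = 1139 N·m.

581 N·m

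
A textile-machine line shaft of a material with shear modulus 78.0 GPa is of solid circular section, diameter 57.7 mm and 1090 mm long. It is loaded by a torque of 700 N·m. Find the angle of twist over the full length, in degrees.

0.515°

J = πd⁴/32 = π(0.0577)⁴/32 = 1.088×10^-6 m⁴.
θ = T·L/(G·J) = 700.0 × 1.09 / (78.0×10⁹ × 1.088×10^-6) = 8.989×10^-3 rad.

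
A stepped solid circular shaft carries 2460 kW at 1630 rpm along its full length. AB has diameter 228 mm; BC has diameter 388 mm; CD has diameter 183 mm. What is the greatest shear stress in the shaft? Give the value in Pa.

ω = 2π·1630/60 = 170.7 rad/s, so T = P/ω = 2460×10³ / 170.7 = 14410 N·m.
Under the same torque, τ_max = 16T/(πd³) is largest where d is smallest — segment CD (d = 183 mm).
τ_max = 16·14410/(π·(0.183)³) = 1.198×10^7 Pa.

1.20e7 Pa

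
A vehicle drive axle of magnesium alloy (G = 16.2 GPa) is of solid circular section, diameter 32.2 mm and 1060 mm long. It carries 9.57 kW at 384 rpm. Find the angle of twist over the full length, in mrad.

ω = 2π·384/60 = 40.21 rad/s, so T = P/ω = 9.57×10³ / 40.21 = 238.0 N·m.
J = πd⁴/32 = π(0.0322)⁴/32 = 1.055×10^-7 m⁴.
θ = T·L/(G·J) = 238.0 × 1.06 / (16.2×10⁹ × 1.055×10^-7) = 0.1475 rad.

148 mrad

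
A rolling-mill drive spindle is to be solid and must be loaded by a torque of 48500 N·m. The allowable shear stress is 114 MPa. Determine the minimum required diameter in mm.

129 mm

For a solid shaft τ_max = 16T/(πd³), so d = (16T/(π τ_allow))^(1/3) = (16·48500/(π·1.14×10^8))^(1/3) = 0.1294 m.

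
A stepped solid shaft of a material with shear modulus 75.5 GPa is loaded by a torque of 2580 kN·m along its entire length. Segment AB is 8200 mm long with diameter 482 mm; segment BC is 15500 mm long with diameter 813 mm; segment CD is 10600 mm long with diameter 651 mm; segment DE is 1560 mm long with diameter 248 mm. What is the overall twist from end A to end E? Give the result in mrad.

229 mrad

J_AB = π(0.482)⁴/32 = 5.30×10^-3 m⁴; J_BC = π(0.813)⁴/32 = 0.0429 m⁴; J_CD = π(0.651)⁴/32 = 0.0176 m⁴; J_DE = π(0.248)⁴/32 = 3.71×10^-4 m⁴.
θ = (T/G)·Σ L_i/J_i = (2.580e6/75.5×10⁹)·(8.20/5.30×10^-3 + 15.5/0.0429 + 10.6/0.0176 + 1.56/3.71×10^-4) = 0.2293 rad.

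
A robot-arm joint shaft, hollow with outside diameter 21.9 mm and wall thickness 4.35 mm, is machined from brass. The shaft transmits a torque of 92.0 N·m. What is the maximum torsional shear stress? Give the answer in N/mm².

J = π(d_o⁴ − d_i⁴)/32 = π(0.0219⁴ − 0.0132⁴)/32 = 1.960×10^-8 m⁴.
τ_max = T·r/J = 92.00 × 0.0109 / 1.960×10^-8 = 5.139×10^7 Pa.

51.4 N/mm²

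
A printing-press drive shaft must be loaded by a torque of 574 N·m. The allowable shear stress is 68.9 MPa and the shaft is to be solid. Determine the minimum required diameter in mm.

34.9 mm

For a solid shaft τ_max = 16T/(πd³), so d = (16T/(π τ_allow))^(1/3) = (16·574.0/(π·6.89×10^7))^(1/3) = 0.03488 m.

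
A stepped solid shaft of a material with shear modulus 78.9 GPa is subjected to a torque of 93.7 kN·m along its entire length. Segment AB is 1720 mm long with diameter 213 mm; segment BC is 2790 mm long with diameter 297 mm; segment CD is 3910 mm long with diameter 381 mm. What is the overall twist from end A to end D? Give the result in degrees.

J_AB = π(0.213)⁴/32 = 2.02×10^-4 m⁴; J_BC = π(0.297)⁴/32 = 7.64×10^-4 m⁴; J_CD = π(0.381)⁴/32 = 2.07×10^-3 m⁴.
θ = (T/G)·Σ L_i/J_i = (93700/78.9×10⁹)·(1.72/2.02×10^-4 + 2.79/7.64×10^-4 + 3.91/2.07×10^-3) = 0.01669 rad.

0.956°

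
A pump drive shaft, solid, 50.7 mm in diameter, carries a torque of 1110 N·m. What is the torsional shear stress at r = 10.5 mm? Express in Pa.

1.80e7 Pa

J = πd⁴/32 = π(0.0507)⁴/32 = 6.487×10^-7 m⁴.
Shear stress varies linearly with radius: τ = T·r/J = 1110 × 0.0105 / 6.487×10^-7 = 1.797×10^7 Pa.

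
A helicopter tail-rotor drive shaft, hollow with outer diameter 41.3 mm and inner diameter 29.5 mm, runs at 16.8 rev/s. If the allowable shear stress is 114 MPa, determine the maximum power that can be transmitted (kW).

J = π(d_o⁴ − d_i⁴)/32 = π(0.0413⁴ − 0.0295⁴)/32 = 2.113×10^-7 m⁴.
T_max = τ_allow·J/r = 1.14×10^8 × 2.113×10^-7 / 0.0206 = 1166 N·m.
ω = 2π·16.8 = 105.6 rad/s, so P_max = T_max·ω = 1.231×10^5 W.

123 kW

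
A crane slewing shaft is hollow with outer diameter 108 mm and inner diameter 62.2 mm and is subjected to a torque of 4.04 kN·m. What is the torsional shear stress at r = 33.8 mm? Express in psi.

1670 psi

J = π(d_o⁴ − d_i⁴)/32 = π(0.108⁴ − 0.0622⁴)/32 = 1.189×10^-5 m⁴.
Shear stress varies linearly with radius: τ = T·r/J = 4040 × 0.0338 / 1.189×10^-5 = 1.149×10^7 Pa.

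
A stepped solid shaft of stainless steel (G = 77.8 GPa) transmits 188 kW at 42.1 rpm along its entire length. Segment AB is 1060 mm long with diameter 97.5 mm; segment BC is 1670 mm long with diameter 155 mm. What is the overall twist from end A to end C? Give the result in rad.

0.0816 rad

ω = 2π·42.1/60 = 4.409 rad/s, so T = P/ω = 188×10³ / 4.409 = 42640 N·m.
J_AB = π(0.0975)⁴/32 = 8.87×10^-6 m⁴; J_BC = π(0.155)⁴/32 = 5.67×10^-5 m⁴.
θ = (T/G)·Σ L_i/J_i = (42640/77.8×10⁹)·(1.06/8.87×10^-6 + 1.67/5.67×10^-5) = 0.08164 rad.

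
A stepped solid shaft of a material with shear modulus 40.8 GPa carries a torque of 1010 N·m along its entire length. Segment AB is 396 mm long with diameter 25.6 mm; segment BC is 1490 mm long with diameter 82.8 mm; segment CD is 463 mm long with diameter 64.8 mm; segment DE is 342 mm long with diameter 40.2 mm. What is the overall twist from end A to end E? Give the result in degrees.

J_AB = π(0.0256)⁴/32 = 4.22×10^-8 m⁴; J_BC = π(0.0828)⁴/32 = 4.61×10^-6 m⁴; J_CD = π(0.0648)⁴/32 = 1.73×10^-6 m⁴; J_DE = π(0.0402)⁴/32 = 2.56×10^-7 m⁴.
θ = (T/G)·Σ L_i/J_i = (1010/40.8×10⁹)·(0.396/4.22×10^-8 + 1.49/4.61×10^-6 + 0.463/1.73×10^-6 + 0.342/2.56×10^-7) = 0.2801 rad.

16.0°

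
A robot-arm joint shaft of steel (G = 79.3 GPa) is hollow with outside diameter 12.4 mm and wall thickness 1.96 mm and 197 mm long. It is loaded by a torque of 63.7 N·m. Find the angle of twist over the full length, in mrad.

J = π(d_o⁴ − d_i⁴)/32 = π(0.0124⁴ − 0.00848⁴)/32 = 1.813×10^-9 m⁴.
θ = T·L/(G·J) = 63.70 × 0.197 / (79.3×10⁹ × 1.813×10^-9) = 0.08727 rad.

87.3 mrad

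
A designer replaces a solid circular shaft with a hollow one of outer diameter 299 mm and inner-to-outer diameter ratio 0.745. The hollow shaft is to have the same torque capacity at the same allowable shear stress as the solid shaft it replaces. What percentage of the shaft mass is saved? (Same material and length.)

43.1 %

Equal τ_max and T ⇒ the solid shaft needs d_s³ = d_o³(1−k⁴), so d_s = 299·(1−0.745⁴)^(1/3) = 264.5 mm.
Area ratio A_h/A_s = d_o²(1−k²)/d_s² = (1−k²)/(1−k⁴)^(2/3) = 0.5688.
Mass saving = 1 − 0.5688 = 43.1 %.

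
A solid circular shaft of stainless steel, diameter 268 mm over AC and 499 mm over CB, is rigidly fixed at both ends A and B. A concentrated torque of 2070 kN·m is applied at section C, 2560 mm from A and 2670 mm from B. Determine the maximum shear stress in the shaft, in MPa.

78.1 MPa

Compatibility: T_A·a/J_AC = T_B·b/J_CB with T_A + T_B = T₀.
J_AC = 5.06×10^-4 m⁴, J_CB = 6.09×10^-3 m⁴, so T_A = T₀·(J_AC/a)/((J_AC/a)+(J_CB/b)) = 165300 N·m, T_B = 1.905e6 N·m.
τ in each portion: τ_AC = 4.37×10^7 Pa, τ_CB = 7.81×10^7 Pa; maximum is in CB.
τ_max = T_CB·r/J = 1.905e6·0.249/6.09×10^-3 = 7.807×10^7 Pa.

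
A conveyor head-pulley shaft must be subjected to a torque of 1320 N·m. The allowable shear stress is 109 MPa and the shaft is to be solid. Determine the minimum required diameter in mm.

39.5 mm

For a solid shaft τ_max = 16T/(πd³), so d = (16T/(π τ_allow))^(1/3) = (16·1320/(π·1.09×10^8))^(1/3) = 0.03951 m.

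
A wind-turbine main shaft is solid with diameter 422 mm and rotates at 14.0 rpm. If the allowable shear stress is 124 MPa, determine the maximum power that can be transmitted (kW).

J = πd⁴/32 = π(0.422)⁴/32 = 3.114×10^-3 m⁴.
T_max = τ_allow·J/r = 1.24×10^8 × 3.114×10^-3 / 0.211 = 1.830e6 N·m.
ω = 2π·14.0/60 = 1.466 rad/s, so P_max = T_max·ω = 2.683×10^6 W.

2680 kW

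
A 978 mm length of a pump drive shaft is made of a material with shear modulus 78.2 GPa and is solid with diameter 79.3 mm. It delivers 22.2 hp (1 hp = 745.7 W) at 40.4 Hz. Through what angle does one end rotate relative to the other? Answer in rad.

ω = 2π·40.4 = 253.8 rad/s, so T = P/ω = 22.2×745.7 / 253.8 = 65.22 N·m.
J = πd⁴/32 = π(0.0793)⁴/32 = 3.882×10^-6 m⁴.
θ = T·L/(G·J) = 65.22 × 0.978 / (78.2×10⁹ × 3.882×10^-6) = 2.101×10^-4 rad.

2.10e-4 rad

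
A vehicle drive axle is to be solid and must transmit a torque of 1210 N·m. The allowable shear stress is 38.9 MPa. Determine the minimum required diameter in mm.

54.1 mm

For a solid shaft τ_max = 16T/(πd³), so d = (16T/(π τ_allow))^(1/3) = (16·1210/(π·3.89×10^7))^(1/3) = 0.05411 m.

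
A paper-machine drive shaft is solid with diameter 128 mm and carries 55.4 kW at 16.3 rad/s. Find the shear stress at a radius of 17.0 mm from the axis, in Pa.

ω = 16.3 rad/s, so T = P/ω = 55.4×10³ / 16.30 = 3399 N·m.
J = πd⁴/32 = π(0.128)⁴/32 = 2.635×10^-5 m⁴.
Shear stress varies linearly with radius: τ = T·r/J = 3399 × 0.0170 / 2.635×10^-5 = 2.192×10^6 Pa.

2.19e6 Pa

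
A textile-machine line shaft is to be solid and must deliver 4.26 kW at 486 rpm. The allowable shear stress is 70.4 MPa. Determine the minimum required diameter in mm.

18.2 mm

ω = 2π·486/60 = 50.89 rad/s, so T = P/ω = 4.26×10³ / 50.89 = 83.70 N·m.
For a solid shaft τ_max = 16T/(πd³), so d = (16T/(π τ_allow))^(1/3) = (16·83.70/(π·7.04×10^7))^(1/3) = 0.01823 m.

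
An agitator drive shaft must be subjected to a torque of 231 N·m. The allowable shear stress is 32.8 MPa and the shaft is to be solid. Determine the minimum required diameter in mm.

33.0 mm

For a solid shaft τ_max = 16T/(πd³), so d = (16T/(π τ_allow))^(1/3) = (16·231.0/(π·3.28×10^7))^(1/3) = 0.03298 m.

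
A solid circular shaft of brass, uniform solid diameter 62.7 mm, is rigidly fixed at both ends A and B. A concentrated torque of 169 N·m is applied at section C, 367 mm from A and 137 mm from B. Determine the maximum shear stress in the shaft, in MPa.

With uniform GJ and both ends fixed, compatibility θ_AC = θ_CB gives T_A·a = T_B·b, together with T_A + T_B = T₀.
T_A = T₀·b/(a+b) = 169.0·137/504.0 = 45.94 N·m; T_B = 123.1 N·m.
τ in each portion: τ_AC = 9.49×10^5 Pa, τ_CB = 2.54×10^6 Pa; maximum is in CB.
τ_max = T_CB·r/J = 123.1·0.0314/1.52×10^-6 = 2.543×10^6 Pa.

2.54 MPa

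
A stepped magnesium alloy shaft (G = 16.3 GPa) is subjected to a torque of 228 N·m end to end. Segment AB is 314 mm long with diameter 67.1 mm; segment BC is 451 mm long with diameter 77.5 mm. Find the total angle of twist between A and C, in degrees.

J_AB = π(0.0671)⁴/32 = 1.99×10^-6 m⁴; J_BC = π(0.0775)⁴/32 = 3.54×10^-6 m⁴.
θ = (T/G)·Σ L_i/J_i = (228.0/16.3×10⁹)·(0.314/1.99×10^-6 + 0.451/3.54×10^-6) = 3.988×10^-3 rad.

0.229°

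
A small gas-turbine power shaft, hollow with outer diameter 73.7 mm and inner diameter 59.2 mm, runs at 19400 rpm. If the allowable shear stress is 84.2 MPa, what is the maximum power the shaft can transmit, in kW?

J = π(d_o⁴ − d_i⁴)/32 = π(0.0737⁴ − 0.0592⁴)/32 = 1.691×10^-6 m⁴.
T_max = τ_allow·J/r = 8.42×10^7 × 1.691×10^-6 / 0.0369 = 3863 N·m.
ω = 2π·19400/60 = 2032 rad/s, so P_max = T_max·ω = 7.848×10^6 W.

7850 kW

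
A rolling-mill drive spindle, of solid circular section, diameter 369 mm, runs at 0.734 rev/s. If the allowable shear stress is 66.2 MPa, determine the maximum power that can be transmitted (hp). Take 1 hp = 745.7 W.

J = πd⁴/32 = π(0.369)⁴/32 = 1.820×10^-3 m⁴.
T_max = τ_allow·J/r = 6.62×10^7 × 1.820×10^-3 / 0.184 = 653100 N·m.
ω = 2π·0.734 = 4.612 rad/s, so P_max = T_max·ω = 3.012×10^6 W.

4040 hp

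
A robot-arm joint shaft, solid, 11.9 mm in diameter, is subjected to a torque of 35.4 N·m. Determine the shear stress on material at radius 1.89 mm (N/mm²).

34.0 N/mm²

J = πd⁴/32 = π(0.0119)⁴/32 = 1.969×10^-9 m⁴.
Shear stress varies linearly with radius: τ = T·r/J = 35.40 × 0.00189 / 1.969×10^-9 = 3.398×10^7 Pa.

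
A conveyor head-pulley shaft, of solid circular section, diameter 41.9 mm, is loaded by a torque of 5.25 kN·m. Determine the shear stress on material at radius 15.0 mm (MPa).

J = πd⁴/32 = π(0.0419)⁴/32 = 3.026×10^-7 m⁴.
Shear stress varies linearly with radius: τ = T·r/J = 5250 × 0.0150 / 3.026×10^-7 = 2.603×10^8 Pa.

260 MPa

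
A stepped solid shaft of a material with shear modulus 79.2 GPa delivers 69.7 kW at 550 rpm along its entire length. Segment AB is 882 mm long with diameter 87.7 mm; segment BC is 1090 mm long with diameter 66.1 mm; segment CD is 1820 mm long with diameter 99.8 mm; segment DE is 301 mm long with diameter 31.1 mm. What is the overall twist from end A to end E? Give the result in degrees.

ω = 2π·550/60 = 57.60 rad/s, so T = P/ω = 69.7×10³ / 57.60 = 1210 N·m.
J_AB = π(0.0877)⁴/32 = 5.81×10^-6 m⁴; J_BC = π(0.0661)⁴/32 = 1.87×10^-6 m⁴; J_CD = π(0.0998)⁴/32 = 9.74×10^-6 m⁴; J_DE = π(0.0311)⁴/32 = 9.18×10^-8 m⁴.
θ = (T/G)·Σ L_i/J_i = (1210/79.2×10⁹)·(0.882/5.81×10^-6 + 1.09/1.87×10^-6 + 1.82/9.74×10^-6 + 0.301/9.18×10^-8) = 0.06414 rad.

3.67°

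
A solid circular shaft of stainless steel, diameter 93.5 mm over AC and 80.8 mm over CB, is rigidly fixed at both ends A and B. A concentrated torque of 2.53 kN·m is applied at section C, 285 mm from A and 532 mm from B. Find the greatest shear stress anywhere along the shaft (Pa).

1.21e7 Pa

Compatibility: T_A·a/J_AC = T_B·b/J_CB with T_A + T_B = T₀.
J_AC = 7.50×10^-6 m⁴, J_CB = 4.18×10^-6 m⁴, so T_A = T₀·(J_AC/a)/((J_AC/a)+(J_CB/b)) = 1948 N·m, T_B = 582.0 N·m.
τ in each portion: τ_AC = 1.21×10^7 Pa, τ_CB = 5.62×10^6 Pa; maximum is in AC.
τ_max = T_AC·r/J = 1948·0.0467/7.50×10^-6 = 1.214×10^7 Pa.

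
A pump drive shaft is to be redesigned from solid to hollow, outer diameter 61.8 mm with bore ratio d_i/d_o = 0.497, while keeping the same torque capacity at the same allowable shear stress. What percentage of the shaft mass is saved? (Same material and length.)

21.5 %

Equal τ_max and T ⇒ the solid shaft needs d_s³ = d_o³(1−k⁴), so d_s = 61.8·(1−0.497⁴)^(1/3) = 60.52 mm.
Area ratio A_h/A_s = d_o²(1−k²)/d_s² = (1−k²)/(1−k⁴)^(2/3) = 0.7853.
Mass saving = 1 − 0.7853 = 21.5 %.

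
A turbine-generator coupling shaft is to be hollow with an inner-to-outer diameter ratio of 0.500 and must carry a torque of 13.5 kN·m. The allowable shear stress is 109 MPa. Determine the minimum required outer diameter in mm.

For a hollow shaft with d_i/d_o = 0.500: τ_max = 16T/(π d_o³ (1−k⁴)), so d_o = [16T/(π τ_allow (1−k⁴))]^(1/3) = [16·13500/(π·1.09×10^8·0.9375)]^(1/3) = 0.08763 m.

87.6 mm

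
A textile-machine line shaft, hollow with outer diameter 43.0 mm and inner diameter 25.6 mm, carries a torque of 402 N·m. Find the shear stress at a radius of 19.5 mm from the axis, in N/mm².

J = π(d_o⁴ − d_i⁴)/32 = π(0.0430⁴ − 0.0256⁴)/32 = 2.935×10^-7 m⁴.
Shear stress varies linearly with radius: τ = T·r/J = 402.0 × 0.0195 / 2.935×10^-7 = 2.671×10^7 Pa.

26.7 N/mm²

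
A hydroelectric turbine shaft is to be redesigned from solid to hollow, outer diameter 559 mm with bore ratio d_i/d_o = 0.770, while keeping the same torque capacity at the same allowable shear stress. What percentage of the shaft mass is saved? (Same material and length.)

Equal τ_max and T ⇒ the solid shaft needs d_s³ = d_o³(1−k⁴), so d_s = 559·(1−0.770⁴)^(1/3) = 483.8 mm.
Area ratio A_h/A_s = d_o²(1−k²)/d_s² = (1−k²)/(1−k⁴)^(2/3) = 0.5434.
Mass saving = 1 − 0.5434 = 45.7 %.

45.7 %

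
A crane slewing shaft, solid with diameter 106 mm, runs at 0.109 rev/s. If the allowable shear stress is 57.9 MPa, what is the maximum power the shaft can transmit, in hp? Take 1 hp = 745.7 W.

J = πd⁴/32 = π(0.106)⁴/32 = 1.239×10^-5 m⁴.
T_max = τ_allow·J/r = 5.79×10^7 × 1.239×10^-5 / 0.0530 = 13540 N·m.
ω = 2π·0.109 = 0.6849 rad/s, so P_max = T_max·ω = 9273 W.

12.4 hp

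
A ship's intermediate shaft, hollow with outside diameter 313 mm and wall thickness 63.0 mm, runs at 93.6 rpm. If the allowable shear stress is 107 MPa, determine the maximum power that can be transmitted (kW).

J = π(d_o⁴ − d_i⁴)/32 = π(0.313⁴ − 0.187⁴)/32 = 8.222×10^-4 m⁴.
T_max = τ_allow·J/r = 1.07×10^8 × 8.222×10^-4 / 0.157 = 562200 N·m.
ω = 2π·93.6/60 = 9.802 rad/s, so P_max = T_max·ω = 5.510×10^6 W.

5510 kW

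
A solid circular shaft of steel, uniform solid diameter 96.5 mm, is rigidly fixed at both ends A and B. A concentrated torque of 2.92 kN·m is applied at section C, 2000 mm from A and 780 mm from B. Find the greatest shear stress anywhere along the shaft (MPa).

With uniform GJ and both ends fixed, compatibility θ_AC = θ_CB gives T_A·a = T_B·b, together with T_A + T_B = T₀.
T_A = T₀·b/(a+b) = 2920·780/2780 = 819.3 N·m; T_B = 2101 N·m.
τ in each portion: τ_AC = 4.64×10^6 Pa, τ_CB = 1.19×10^7 Pa; maximum is in CB.
τ_max = T_CB·r/J = 2101·0.0483/8.51×10^-6 = 1.191×10^7 Pa.

11.9 MPa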